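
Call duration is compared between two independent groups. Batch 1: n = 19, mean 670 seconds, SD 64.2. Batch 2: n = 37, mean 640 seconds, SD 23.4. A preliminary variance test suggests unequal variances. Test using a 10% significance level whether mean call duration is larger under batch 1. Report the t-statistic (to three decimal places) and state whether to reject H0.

t = 1.971; reject H0

Let group 1 = batch 1, group 2 = batch 2. H0: μ_1 = μ_2; H1: μ_1 > μ_2 (Welch's two-sample t-test, right-tailed).
t = (x̄_1 − x̄_2)/√(s_1²/n_1 + s_2²/n_2) = (670 − 640)/√(64.2²/19 + 23.4²/37) = 1.971
Welch–Satterthwaite df ≈ 20.49
p-value = P(T ≥ 1.971) ≈ 0.0312
Since p ≈ 0.0312 < α = 0.1, reject H0; the evidence is statistically significant.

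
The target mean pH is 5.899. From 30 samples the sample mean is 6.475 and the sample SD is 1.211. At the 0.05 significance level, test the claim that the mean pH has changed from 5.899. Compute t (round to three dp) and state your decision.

H0: μ = 5.899; H1: μ ≠ 5.899 (one-sample t-test, two-sided).
t = (x̄ − μ₀)/(s/√n) = (6.475 − 5.899)/(1.211/√30) = 2.605
df = n − 1 = 29
Two-sided p-value ≈ 0.0143
Since p ≈ 0.0143 < α = 0.05, reject H0; the evidence is statistically significant.

t = 2.605; reject H0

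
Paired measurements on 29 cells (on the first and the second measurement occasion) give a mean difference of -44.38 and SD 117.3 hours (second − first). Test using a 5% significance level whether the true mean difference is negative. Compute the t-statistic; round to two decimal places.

H0: μ_d = 0; H1: μ_d < 0 (paired t-test on the differences, left-tailed).
t = d̄/(s_d/√n) = -44.38/(117.3/√29) = -2.04
df = n − 1 = 28
p-value = P(T ≤ -2.04) ≈ 0.026
Since p ≈ 0.026 < α = 0.05, reject H0; the data support H1.

-2.04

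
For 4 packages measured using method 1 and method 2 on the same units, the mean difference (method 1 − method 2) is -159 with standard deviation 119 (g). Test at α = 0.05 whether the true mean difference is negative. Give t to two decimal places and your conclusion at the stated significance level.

H0: μ_d = 0; H1: μ_d < 0 (paired t-test on the differences, left-tailed).
t = d̄/(s_d/√n) = -159/(119/√4) = -2.67
df = n − 1 = 3
p-value = P(T ≤ -2.67) ≈ 0.038
Since p ≈ 0.038 < α = 0.05, reject H0; the data support H1.

t = -2.67; reject H0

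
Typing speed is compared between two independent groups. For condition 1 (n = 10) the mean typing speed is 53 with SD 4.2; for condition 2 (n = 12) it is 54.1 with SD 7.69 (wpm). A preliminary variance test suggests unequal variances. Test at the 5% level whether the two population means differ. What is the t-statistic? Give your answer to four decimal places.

Let group 1 = condition 1, group 2 = condition 2. H0: μ_1 = μ_2; H1: μ_1 ≠ μ_2 (Welch's two-sample t-test, two-sided).
t = (x̄_1 − x̄_2)/√(s_1²/n_1 + s_2²/n_2) = (53 − 54.1)/√(4.2²/10 + 7.69²/12) = -0.4252
Welch–Satterthwaite df ≈ 17.54
Two-sided p-value ≈ 0.6758
Since p ≈ 0.6758 > α = 0.05, fail to reject H0; the evidence is not statistically significant.

-0.4252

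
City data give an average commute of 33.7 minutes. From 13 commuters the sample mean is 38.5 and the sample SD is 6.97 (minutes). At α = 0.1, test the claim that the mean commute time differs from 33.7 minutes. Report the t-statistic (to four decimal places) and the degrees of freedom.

H0: μ = 33.7; H1: μ ≠ 33.7 (one-sample t-test, two-sided).
t = (x̄ − μ₀)/(s/√n) = (38.5 − 33.7)/(6.97/√13) = 2.4830
df = n − 1 = 12
Two-sided p-value ≈ 0.0288
Since p ≈ 0.0288 < α = 0.1, reject H0; the data support H1.

t = 2.4830, df = 12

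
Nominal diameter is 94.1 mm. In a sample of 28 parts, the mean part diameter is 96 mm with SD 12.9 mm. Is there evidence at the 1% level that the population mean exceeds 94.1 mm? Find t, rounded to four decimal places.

0.7794

H0: μ = 94.1; H1: μ > 94.1 (one-sample t-test, right-tailed).
t = (x̄ − μ₀)/(s/√n) = (96 − 94.1)/(12.9/√28) = 0.7794
df = n − 1 = 27
p-value = P(T ≥ 0.7794) ≈ 0.2213
Since p ≈ 0.2213 > α = 0.01, fail to reject H0; the evidence is not statistically significant.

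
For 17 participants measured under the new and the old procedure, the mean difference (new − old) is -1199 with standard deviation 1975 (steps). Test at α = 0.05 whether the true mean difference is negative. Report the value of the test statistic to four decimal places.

H0: μ_d = 0; H1: μ_d < 0 (paired t-test on the differences, left-tailed).
t = d̄/(s_d/√n) = -1199/(1975/√17) = -2.5031
df = n − 1 = 16
p-value = P(T ≤ -2.5031) ≈ 0.0118
Since p ≈ 0.0118 < α = 0.05, reject H0; the evidence is statistically significant.

-2.5031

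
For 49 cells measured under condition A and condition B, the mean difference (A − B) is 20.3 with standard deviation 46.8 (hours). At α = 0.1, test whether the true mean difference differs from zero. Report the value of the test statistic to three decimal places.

3.036

H0: μ_d = 0; H1: μ_d ≠ 0 (paired t-test on the differences, two-sided).
t = d̄/(s_d/√n) = 20.3/(46.8/√49) = 3.036
df = n − 1 = 48
Two-sided p-value ≈ 0.0039
Since p ≈ 0.0039 < α = 0.1, reject H0; the evidence is statistically significant.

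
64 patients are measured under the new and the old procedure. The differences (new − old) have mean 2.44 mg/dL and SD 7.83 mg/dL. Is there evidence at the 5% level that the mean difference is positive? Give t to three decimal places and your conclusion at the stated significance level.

H0: μ_d = 0; H1: μ_d > 0 (paired t-test on the differences, right-tailed).
t = d̄/(s_d/√n) = 2.44/(7.83/√64) = 2.493
df = n − 1 = 63
p-value = P(T ≥ 2.493) ≈ 0.0077
Since p ≈ 0.0077 < α = 0.05, reject H0; the data support H1.

t = 2.493; reject H0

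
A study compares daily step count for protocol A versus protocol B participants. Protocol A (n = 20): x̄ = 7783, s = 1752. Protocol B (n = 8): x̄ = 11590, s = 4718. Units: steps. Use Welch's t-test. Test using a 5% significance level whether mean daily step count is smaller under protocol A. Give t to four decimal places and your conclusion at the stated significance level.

Let group 1 = protocol A, group 2 = protocol B. H0: μ_1 = μ_2; H1: μ_1 < μ_2 (Welch's two-sample t-test, left-tailed).
t = (x̄_1 − x̄_2)/√(s_1²/n_1 + s_2²/n_2) = (7783 − 11590)/√(1752²/20 + 4718²/8) = -2.2218
Welch–Satterthwaite df ≈ 7.78
p-value = P(T ≤ -2.2218) ≈ 0.029
Since p ≈ 0.029 < α = 0.05, reject H0; the evidence is statistically significant.

t = -2.2218; reject H0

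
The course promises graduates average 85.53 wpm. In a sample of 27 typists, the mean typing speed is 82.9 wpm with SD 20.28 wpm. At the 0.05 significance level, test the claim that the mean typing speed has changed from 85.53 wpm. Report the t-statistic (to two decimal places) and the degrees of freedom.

H0: μ = 85.53; H1: μ ≠ 85.53 (one-sample t-test, two-sided).
t = (x̄ − μ₀)/(s/√n) = (82.9 − 85.53)/(20.28/√27) = -0.67
df = n − 1 = 26
Two-sided p-value ≈ 0.5063
Since p ≈ 0.5063 > α = 0.05, fail to reject H0; the evidence is not statistically significant.

t = -0.67, df = 26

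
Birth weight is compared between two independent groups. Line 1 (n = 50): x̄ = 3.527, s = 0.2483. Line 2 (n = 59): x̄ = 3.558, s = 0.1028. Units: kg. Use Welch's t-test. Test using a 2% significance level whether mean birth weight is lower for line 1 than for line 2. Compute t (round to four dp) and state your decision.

t = -0.8249; fail to reject H0

Let group 1 = line 1, group 2 = line 2. H0: μ_1 = μ_2; H1: μ_1 < μ_2 (Welch's two-sample t-test, left-tailed).
t = (x̄_1 − x̄_2)/√(s_1²/n_1 + s_2²/n_2) = (3.527 − 3.558)/√(0.2483²/50 + 0.1028²/59) = -0.8249
Welch–Satterthwaite df ≈ 63.14
p-value = P(T ≤ -0.8249) ≈ 0.206
Since p ≈ 0.206 > α = 0.02, fail to reject H0; the data do not provide sufficient evidence against H0.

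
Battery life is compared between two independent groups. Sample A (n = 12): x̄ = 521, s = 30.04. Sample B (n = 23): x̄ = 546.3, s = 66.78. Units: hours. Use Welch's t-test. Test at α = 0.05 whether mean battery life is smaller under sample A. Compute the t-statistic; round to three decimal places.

Let group 1 = sample A, group 2 = sample B. H0: μ_1 = μ_2; H1: μ_1 < μ_2 (Welch's two-sample t-test, left-tailed).
t = (x̄_1 − x̄_2)/√(s_1²/n_1 + s_2²/n_2) = (521 − 546.3)/√(30.04²/12 + 66.78²/23) = -1.542
Welch–Satterthwaite df ≈ 32.57
p-value = P(T ≤ -1.542) ≈ 0.066
Since p ≈ 0.066 > α = 0.05, fail to reject H0; the data do not provide sufficient evidence against H0.

-1.542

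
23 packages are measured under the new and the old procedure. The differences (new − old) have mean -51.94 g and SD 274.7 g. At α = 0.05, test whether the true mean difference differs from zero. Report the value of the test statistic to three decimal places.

H0: μ_d = 0; H1: μ_d ≠ 0 (paired t-test on the differences, two-sided).
t = d̄/(s_d/√n) = -51.94/(274.7/√23) = -0.907
df = n − 1 = 22
Two-sided p-value ≈ 0.374
Since p ≈ 0.374 > α = 0.05, fail to reject H0; the evidence is not statistically significant.

-0.907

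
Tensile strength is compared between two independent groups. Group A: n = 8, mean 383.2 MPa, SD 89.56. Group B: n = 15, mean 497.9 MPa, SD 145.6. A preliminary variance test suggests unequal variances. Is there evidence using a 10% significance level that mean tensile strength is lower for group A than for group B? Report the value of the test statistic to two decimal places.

Let group 1 = group A, group 2 = group B. H0: μ_1 = μ_2; H1: μ_1 < μ_2 (Welch's two-sample t-test, left-tailed).
t = (x̄_1 − x̄_2)/√(s_1²/n_1 + s_2²/n_2) = (383.2 − 497.9)/√(89.56²/8 + 145.6²/15) = -2.33
Welch–Satterthwaite df ≈ 20.39
p-value = P(T ≤ -2.33) ≈ 0.015
Since p ≈ 0.015 < α = 0.1, reject H0; the data support H1.

-2.33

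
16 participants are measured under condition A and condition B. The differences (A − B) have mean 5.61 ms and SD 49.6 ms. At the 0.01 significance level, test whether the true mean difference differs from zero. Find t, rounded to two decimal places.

H0: μ_d = 0; H1: μ_d ≠ 0 (paired t-test on the differences, two-sided).
t = d̄/(s_d/√n) = 5.61/(49.6/√16) = 0.45
df = n − 1 = 15
Two-sided p-value ≈ 0.6574
Since p ≈ 0.6574 > α = 0.01, fail to reject H0; the data do not provide sufficient evidence against H0.

0.45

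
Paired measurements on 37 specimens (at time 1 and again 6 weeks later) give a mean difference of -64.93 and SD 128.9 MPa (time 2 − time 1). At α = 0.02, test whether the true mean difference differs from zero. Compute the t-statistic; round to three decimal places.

H0: μ_d = 0; H1: μ_d ≠ 0 (paired t-test on the differences, two-sided).
t = d̄/(s_d/√n) = -64.93/(128.9/√37) = -3.064
df = n − 1 = 36
Two-sided p-value ≈ 0.004
Since p ≈ 0.004 < α = 0.02, reject H0; the data support H1.

-3.064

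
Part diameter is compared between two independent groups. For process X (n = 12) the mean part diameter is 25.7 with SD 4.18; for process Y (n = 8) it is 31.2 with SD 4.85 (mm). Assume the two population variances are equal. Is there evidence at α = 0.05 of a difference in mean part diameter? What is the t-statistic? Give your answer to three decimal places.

Let group 1 = process X, group 2 = process Y. H0: μ_1 = μ_2; H1: μ_1 ≠ μ_2 (two-sample pooled-variance t-test, two-sided).
s_p² = [(12−1)·4.18² + (8−1)·4.85²]/(12+8−2) = 19.8252
t = (25.7 − 31.2)/√[19.8252·(1/12 + 1/8)] = -2.706
df = n₁ + n₂ − 2 = 18
Two-sided p-value ≈ 0.014
Since p ≈ 0.014 < α = 0.05, reject H0; the evidence is statistically significant.

-2.706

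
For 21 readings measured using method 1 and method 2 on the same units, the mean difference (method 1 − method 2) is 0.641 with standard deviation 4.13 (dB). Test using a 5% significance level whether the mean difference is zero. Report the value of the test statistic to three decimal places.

0.711

H0: μ_d = 0; H1: μ_d ≠ 0 (paired t-test on the differences, two-sided).
t = d̄/(s_d/√n) = 0.641/(4.13/√21) = 0.711
df = n − 1 = 20
Two-sided p-value ≈ 0.485
Since p ≈ 0.485 > α = 0.05, fail to reject H0; the data do not provide sufficient evidence against H0.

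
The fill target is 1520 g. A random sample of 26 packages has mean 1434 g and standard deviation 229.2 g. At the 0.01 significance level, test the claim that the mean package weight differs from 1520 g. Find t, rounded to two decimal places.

-1.91

H0: μ = 1520; H1: μ ≠ 1520 (one-sample t-test, two-sided).
t = (x̄ − μ₀)/(s/√n) = (1434 − 1520)/(229.2/√26) = -1.91
df = n − 1 = 25
Two-sided p-value ≈ 0.067
Since p ≈ 0.067 > α = 0.01, fail to reject H0; the evidence is not statistically significant.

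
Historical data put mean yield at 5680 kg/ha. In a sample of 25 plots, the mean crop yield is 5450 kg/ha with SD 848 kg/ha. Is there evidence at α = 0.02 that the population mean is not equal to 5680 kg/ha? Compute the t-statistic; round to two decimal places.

H0: μ = 5680; H1: μ ≠ 5680 (one-sample t-test, two-sided).
t = (x̄ − μ₀)/(s/√n) = (5450 − 5680)/(848/√25) = -1.36
df = n − 1 = 24
Two-sided p-value ≈ 0.1877
Since p ≈ 0.1877 > α = 0.02, fail to reject H0; the evidence is not statistically significant.

-1.36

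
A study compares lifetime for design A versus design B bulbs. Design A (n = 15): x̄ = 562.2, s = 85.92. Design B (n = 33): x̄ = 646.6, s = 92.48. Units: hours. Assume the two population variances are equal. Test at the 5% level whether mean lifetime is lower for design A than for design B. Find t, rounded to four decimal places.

-2.9937

Let group 1 = design A, group 2 = design B. H0: μ_1 = μ_2; H1: μ_1 < μ_2 (two-sample pooled-variance t-test, left-tailed).
s_p² = [(15−1)·85.92² + (33−1)·92.48²]/(15+33−2) = 8196.37
t = (562.2 − 646.6)/√[8196.37·(1/15 + 1/33)] = -2.9937
df = n₁ + n₂ − 2 = 46
p-value = P(T ≤ -2.9937) ≈ 0.0022
Since p ≈ 0.0022 < α = 0.05, reject H0; the data support H1.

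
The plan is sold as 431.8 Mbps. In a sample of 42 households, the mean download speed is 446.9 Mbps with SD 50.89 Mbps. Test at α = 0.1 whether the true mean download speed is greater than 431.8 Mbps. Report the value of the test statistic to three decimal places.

H0: μ = 431.8; H1: μ > 431.8 (one-sample t-test, right-tailed).
t = (x̄ − μ₀)/(s/√n) = (446.9 − 431.8)/(50.89/√42) = 1.923
df = n − 1 = 41
p-value = P(T ≥ 1.923) ≈ 0.031
Since p ≈ 0.031 < α = 0.1, reject H0; the data support H1.

1.923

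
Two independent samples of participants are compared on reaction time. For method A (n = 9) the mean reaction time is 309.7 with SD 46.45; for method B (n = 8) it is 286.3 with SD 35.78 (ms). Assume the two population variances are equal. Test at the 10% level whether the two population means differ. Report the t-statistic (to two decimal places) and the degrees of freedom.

t = 1.15, df = 15

Let group 1 = method A, group 2 = method B. H0: μ_1 = μ_2; H1: μ_1 ≠ μ_2 (two-sample pooled-variance t-test, two-sided).
s_p² = [(9−1)·46.45² + (8−1)·35.78²]/(9+8−2) = 1748.15
t = (309.7 − 286.3)/√[1748.15·(1/9 + 1/8)] = 1.15
df = n₁ + n₂ − 2 = 15
Two-sided p-value ≈ 0.267
Since p ≈ 0.267 > α = 0.1, fail to reject H0; the evidence is not statistically significant.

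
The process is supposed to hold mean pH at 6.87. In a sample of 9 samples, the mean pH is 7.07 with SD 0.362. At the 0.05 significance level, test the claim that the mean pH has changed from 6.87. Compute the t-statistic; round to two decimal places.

1.66

H0: μ = 6.87; H1: μ ≠ 6.87 (one-sample t-test, two-sided).
t = (x̄ − μ₀)/(s/√n) = (7.07 − 6.87)/(0.362/√9) = 1.66
df = n − 1 = 8
Two-sided p-value ≈ 0.136
Since p ≈ 0.136 > α = 0.05, fail to reject H0; the data do not provide sufficient evidence against H0.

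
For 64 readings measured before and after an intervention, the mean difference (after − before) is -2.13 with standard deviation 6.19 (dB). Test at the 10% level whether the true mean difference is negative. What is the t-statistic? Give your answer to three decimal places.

H0: μ_d = 0; H1: μ_d < 0 (paired t-test on the differences, left-tailed).
t = d̄/(s_d/√n) = -2.13/(6.19/√64) = -2.753
df = n − 1 = 63
p-value = P(T ≤ -2.753) ≈ 0.0039
Since p ≈ 0.0039 < α = 0.1, reject H0; the data support H1.

-2.753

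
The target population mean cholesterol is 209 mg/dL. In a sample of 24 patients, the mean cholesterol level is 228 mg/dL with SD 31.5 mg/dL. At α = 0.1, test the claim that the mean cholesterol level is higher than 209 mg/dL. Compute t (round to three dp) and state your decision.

H0: μ = 209; H1: μ > 209 (one-sample t-test, right-tailed).
t = (x̄ − μ₀)/(s/√n) = (228 − 209)/(31.5/√24) = 2.955
df = n − 1 = 23
p-value = P(T ≥ 2.955) ≈ 0.0036
Since p ≈ 0.0036 < α = 0.1, reject H0; the data support H1.

t = 2.955; reject H0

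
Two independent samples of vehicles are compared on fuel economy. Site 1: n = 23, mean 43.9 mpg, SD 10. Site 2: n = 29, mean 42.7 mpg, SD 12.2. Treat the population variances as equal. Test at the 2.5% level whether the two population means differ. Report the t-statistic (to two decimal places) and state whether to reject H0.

Let group 1 = site 1, group 2 = site 2. H0: μ_1 = μ_2; H1: μ_1 ≠ μ_2 (two-sample pooled-variance t-test, two-sided).
s_p² = [(23−1)·10² + (29−1)·12.2²]/(23+29−2) = 127.35
t = (43.9 − 42.7)/√[127.35·(1/23 + 1/29)] = 0.38
df = n₁ + n₂ − 2 = 50
Two-sided p-value ≈ 0.7049
Since p ≈ 0.7049 > α = 0.025, fail to reject H0; the data do not provide sufficient evidence against H0.

t = 0.38; fail to reject H0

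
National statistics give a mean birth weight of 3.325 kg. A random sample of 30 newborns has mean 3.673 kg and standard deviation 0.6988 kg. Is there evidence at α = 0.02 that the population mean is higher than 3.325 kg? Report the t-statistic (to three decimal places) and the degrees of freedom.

t = 2.728, df = 29

H0: μ = 3.325; H1: μ > 3.325 (one-sample t-test, right-tailed).
t = (x̄ − μ₀)/(s/√n) = (3.673 − 3.325)/(0.6988/√30) = 2.728
df = n − 1 = 29
p-value = P(T ≥ 2.728) ≈ 0.0054
Since p ≈ 0.0054 < α = 0.02, reject H0; the data support H1.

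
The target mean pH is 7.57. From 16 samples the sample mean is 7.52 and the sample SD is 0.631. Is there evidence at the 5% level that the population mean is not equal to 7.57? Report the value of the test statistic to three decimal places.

H0: μ = 7.57; H1: μ ≠ 7.57 (one-sample t-test, two-sided).
t = (x̄ − μ₀)/(s/√n) = (7.52 − 7.57)/(0.631/√16) = -0.317
df = n − 1 = 15
Two-sided p-value ≈ 0.756
Since p ≈ 0.756 > α = 0.05, fail to reject H0; the evidence is not statistically significant.

-0.317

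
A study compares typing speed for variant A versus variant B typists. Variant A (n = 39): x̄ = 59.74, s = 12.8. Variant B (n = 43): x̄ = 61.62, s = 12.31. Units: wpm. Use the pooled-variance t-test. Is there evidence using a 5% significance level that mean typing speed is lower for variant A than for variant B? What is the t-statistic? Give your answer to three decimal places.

Let group 1 = variant A, group 2 = variant B. H0: μ_1 = μ_2; H1: μ_1 < μ_2 (two-sample pooled-variance t-test, left-tailed).
s_p² = [(39−1)·12.8² + (43−1)·12.31²]/(39+43−2) = 157.38
t = (59.74 − 61.62)/√[157.38·(1/39 + 1/43)] = -0.678
df = n₁ + n₂ − 2 = 80
p-value = P(T ≤ -0.678) ≈ 0.250
Since p ≈ 0.250 > α = 0.05, fail to reject H0; the data do not provide sufficient evidence against H0.

-0.678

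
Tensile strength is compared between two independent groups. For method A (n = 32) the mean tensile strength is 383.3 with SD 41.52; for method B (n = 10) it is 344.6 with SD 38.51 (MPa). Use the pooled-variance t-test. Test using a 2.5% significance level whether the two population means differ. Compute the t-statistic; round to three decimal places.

Let group 1 = method A, group 2 = method B. H0: μ_1 = μ_2; H1: μ_1 ≠ μ_2 (two-sample pooled-variance t-test, two-sided).
s_p² = [(32−1)·41.52² + (10−1)·38.51²]/(32+10−2) = 1669.71
t = (383.3 − 344.6)/√[1669.71·(1/32 + 1/10)] = 2.614
df = n₁ + n₂ − 2 = 40
Two-sided p-value ≈ 0.0125
Since p ≈ 0.0125 < α = 0.025, reject H0; the data support H1.

2.614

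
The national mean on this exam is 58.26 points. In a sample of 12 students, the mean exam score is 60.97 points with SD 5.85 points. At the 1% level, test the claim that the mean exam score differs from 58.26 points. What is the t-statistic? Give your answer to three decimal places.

H0: μ = 58.26; H1: μ ≠ 58.26 (one-sample t-test, two-sided).
t = (x̄ − μ₀)/(s/√n) = (60.97 − 58.26)/(5.85/√12) = 1.605
df = n − 1 = 11
Two-sided p-value ≈ 0.137
Since p ≈ 0.137 > α = 0.01, fail to reject H0; the data do not provide sufficient evidence against H0.

1.605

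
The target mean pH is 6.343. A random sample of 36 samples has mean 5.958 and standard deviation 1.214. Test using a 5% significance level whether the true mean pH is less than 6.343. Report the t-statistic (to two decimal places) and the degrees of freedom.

t = -1.90, df = 35

H0: μ = 6.343; H1: μ < 6.343 (one-sample t-test, left-tailed).
t = (x̄ − μ₀)/(s/√n) = (5.958 − 6.343)/(1.214/√36) = -1.90
df = n − 1 = 35
p-value = P(T ≤ -1.90) ≈ 0.033
Since p ≈ 0.033 < α = 0.05, reject H0; the evidence is statistically significant.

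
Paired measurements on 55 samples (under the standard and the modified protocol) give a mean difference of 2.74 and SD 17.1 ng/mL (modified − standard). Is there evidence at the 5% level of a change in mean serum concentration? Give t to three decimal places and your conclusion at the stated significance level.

H0: μ_d = 0; H1: μ_d ≠ 0 (paired t-test on the differences, two-sided).
t = d̄/(s_d/√n) = 2.74/(17.1/√55) = 1.188
df = n − 1 = 54
Two-sided p-value ≈ 0.2399
Since p ≈ 0.2399 > α = 0.05, fail to reject H0; the evidence is not statistically significant.

t = 1.188; fail to reject H0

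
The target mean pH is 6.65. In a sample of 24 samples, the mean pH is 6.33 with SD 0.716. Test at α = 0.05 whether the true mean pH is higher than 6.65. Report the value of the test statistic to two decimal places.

H0: μ = 6.65; H1: μ > 6.65 (one-sample t-test, right-tailed).
t = (x̄ − μ₀)/(s/√n) = (6.33 − 6.65)/(0.716/√24) = -2.19
df = n − 1 = 23
p-value = P(T ≥ -2.19) ≈ 0.981
Since p ≈ 0.981 > α = 0.05, fail to reject H0; the data do not provide sufficient evidence against H0.

-2.19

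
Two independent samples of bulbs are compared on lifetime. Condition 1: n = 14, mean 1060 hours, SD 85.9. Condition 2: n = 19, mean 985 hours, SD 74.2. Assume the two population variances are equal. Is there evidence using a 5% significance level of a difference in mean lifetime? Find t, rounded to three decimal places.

Let group 1 = condition 1, group 2 = condition 2. H0: μ_1 = μ_2; H1: μ_1 ≠ μ_2 (two-sample pooled-variance t-test, two-sided).
s_p² = [(14−1)·85.9² + (19−1)·74.2²]/(14+19−2) = 6291.16
t = (1060 − 985)/√[6291.16·(1/14 + 1/19)] = 2.685
df = n₁ + n₂ − 2 = 31
Two-sided p-value ≈ 0.0116
Since p ≈ 0.0116 < α = 0.05, reject H0; the data support H1.

2.685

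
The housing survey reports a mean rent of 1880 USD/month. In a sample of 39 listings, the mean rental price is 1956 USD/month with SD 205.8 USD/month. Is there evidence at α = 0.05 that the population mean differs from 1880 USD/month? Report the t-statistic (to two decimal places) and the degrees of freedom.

t = 2.31, df = 38

H0: μ = 1880; H1: μ ≠ 1880 (one-sample t-test, two-sided).
t = (x̄ − μ₀)/(s/√n) = (1956 − 1880)/(205.8/√39) = 2.31
df = n − 1 = 38
Two-sided p-value ≈ 0.027
Since p ≈ 0.027 < α = 0.05, reject H0; the data support H1.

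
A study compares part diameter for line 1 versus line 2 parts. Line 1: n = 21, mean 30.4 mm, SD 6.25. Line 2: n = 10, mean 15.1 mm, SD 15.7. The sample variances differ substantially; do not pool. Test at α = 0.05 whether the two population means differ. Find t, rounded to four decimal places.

Let group 1 = line 1, group 2 = line 2. H0: μ_1 = μ_2; H1: μ_1 ≠ μ_2 (Welch's two-sample t-test, two-sided).
t = (x̄_1 − x̄_2)/√(s_1²/n_1 + s_2²/n_2) = (30.4 − 15.1)/√(6.25²/21 + 15.7²/10) = 2.9716
Welch–Satterthwaite df ≈ 10.38
Two-sided p-value ≈ 0.0135
Since p ≈ 0.0135 < α = 0.05, reject H0; the data support H1.

2.9716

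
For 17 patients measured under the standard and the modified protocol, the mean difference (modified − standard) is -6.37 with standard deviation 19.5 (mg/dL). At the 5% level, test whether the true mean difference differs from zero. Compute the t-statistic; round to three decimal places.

H0: μ_d = 0; H1: μ_d ≠ 0 (paired t-test on the differences, two-sided).
t = d̄/(s_d/√n) = -6.37/(19.5/√17) = -1.347
df = n − 1 = 16
Two-sided p-value ≈ 0.1968
Since p ≈ 0.1968 > α = 0.05, fail to reject H0; the evidence is not statistically significant.

-1.347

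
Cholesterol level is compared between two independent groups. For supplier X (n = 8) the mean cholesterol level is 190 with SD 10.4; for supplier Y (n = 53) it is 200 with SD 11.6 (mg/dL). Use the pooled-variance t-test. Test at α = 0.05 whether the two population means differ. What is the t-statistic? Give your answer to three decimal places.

-2.300

Let group 1 = supplier X, group 2 = supplier Y. H0: μ_1 = μ_2; H1: μ_1 ≠ μ_2 (two-sample pooled-variance t-test, two-sided).
s_p² = [(8−1)·10.4² + (53−1)·11.6²]/(8+53−2) = 131.428
t = (190 − 200)/√[131.428·(1/8 + 1/53)] = -2.300
df = n₁ + n₂ − 2 = 59
Two-sided p-value ≈ 0.025
Since p ≈ 0.025 < α = 0.05, reject H0; the data support H1.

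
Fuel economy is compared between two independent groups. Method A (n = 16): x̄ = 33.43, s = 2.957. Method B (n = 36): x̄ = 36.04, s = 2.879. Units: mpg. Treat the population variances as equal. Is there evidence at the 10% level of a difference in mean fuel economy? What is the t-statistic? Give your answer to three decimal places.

-2.993

Let group 1 = method A, group 2 = method B. H0: μ_1 = μ_2; H1: μ_1 ≠ μ_2 (two-sample pooled-variance t-test, two-sided).
s_p² = [(16−1)·2.957² + (36−1)·2.879²]/(16+36−2) = 8.4252
t = (33.43 − 36.04)/√[8.4252·(1/16 + 1/36)] = -2.993
df = n₁ + n₂ − 2 = 50
Two-sided p-value ≈ 0.0043
Since p ≈ 0.0043 < α = 0.1, reject H0; the data support H1.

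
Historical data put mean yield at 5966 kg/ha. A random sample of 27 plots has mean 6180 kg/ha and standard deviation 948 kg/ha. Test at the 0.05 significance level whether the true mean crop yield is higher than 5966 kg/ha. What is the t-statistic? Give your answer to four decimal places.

1.1730

H0: μ = 5966; H1: μ > 5966 (one-sample t-test, right-tailed).
t = (x̄ − μ₀)/(s/√n) = (6180 − 5966)/(948/√27) = 1.1730
df = n − 1 = 26
p-value = P(T ≥ 1.1730) ≈ 0.126
Since p ≈ 0.126 > α = 0.05, fail to reject H0; the evidence is not statistically significant.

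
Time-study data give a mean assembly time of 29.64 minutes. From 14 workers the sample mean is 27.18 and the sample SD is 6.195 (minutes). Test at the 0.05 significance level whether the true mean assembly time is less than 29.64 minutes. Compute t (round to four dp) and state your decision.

H0: μ = 29.64; H1: μ < 29.64 (one-sample t-test, left-tailed).
t = (x̄ − μ₀)/(s/√n) = (27.18 − 29.64)/(6.195/√14) = -1.4858
df = n − 1 = 13
p-value = P(T ≤ -1.4858) ≈ 0.081
Since p ≈ 0.081 > α = 0.05, fail to reject H0; the data do not provide sufficient evidence against H0.

t = -1.4858; fail to reject H0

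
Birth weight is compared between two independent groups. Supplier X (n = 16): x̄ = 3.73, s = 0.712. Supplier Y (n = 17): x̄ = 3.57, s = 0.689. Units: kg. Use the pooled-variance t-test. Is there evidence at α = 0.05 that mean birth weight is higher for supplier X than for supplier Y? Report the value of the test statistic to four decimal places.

0.6560

Let group 1 = supplier X, group 2 = supplier Y. H0: μ_1 = μ_2; H1: μ_1 > μ_2 (two-sample pooled-variance t-test, right-tailed).
s_p² = [(16−1)·0.712² + (17−1)·0.689²]/(16+17−2) = 0.490313
t = (3.73 − 3.57)/√[0.490313·(1/16 + 1/17)] = 0.6560
df = n₁ + n₂ − 2 = 31
p-value = P(T ≥ 0.6560) ≈ 0.2583
Since p ≈ 0.2583 > α = 0.05, fail to reject H0; the evidence is not statistically significant.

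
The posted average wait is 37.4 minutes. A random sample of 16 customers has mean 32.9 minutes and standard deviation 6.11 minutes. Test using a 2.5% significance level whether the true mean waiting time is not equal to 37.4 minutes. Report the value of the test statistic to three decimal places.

-2.946

H0: μ = 37.4; H1: μ ≠ 37.4 (one-sample t-test, two-sided).
t = (x̄ − μ₀)/(s/√n) = (32.9 − 37.4)/(6.11/√16) = -2.946
df = n − 1 = 15
Two-sided p-value ≈ 0.010
Since p ≈ 0.010 < α = 0.025, reject H0; the evidence is statistically significant.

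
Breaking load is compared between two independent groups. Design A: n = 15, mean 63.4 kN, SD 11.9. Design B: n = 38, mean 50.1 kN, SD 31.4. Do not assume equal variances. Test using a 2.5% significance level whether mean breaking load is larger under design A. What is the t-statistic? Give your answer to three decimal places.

2.236

Let group 1 = design A, group 2 = design B. H0: μ_1 = μ_2; H1: μ_1 > μ_2 (Welch's two-sample t-test, right-tailed).
t = (x̄_1 − x̄_2)/√(s_1²/n_1 + s_2²/n_2) = (63.4 − 50.1)/√(11.9²/15 + 31.4²/38) = 2.236
Welch–Satterthwaite df ≈ 50.98
p-value = P(T ≥ 2.236) ≈ 0.015
Since p ≈ 0.015 < α = 0.025, reject H0; the data support H1.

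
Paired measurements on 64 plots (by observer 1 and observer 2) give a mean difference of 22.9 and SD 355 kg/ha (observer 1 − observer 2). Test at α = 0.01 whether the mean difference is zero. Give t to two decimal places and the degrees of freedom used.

H0: μ_d = 0; H1: μ_d ≠ 0 (paired t-test on the differences, two-sided).
t = d̄/(s_d/√n) = 22.9/(355/√64) = 0.52
df = n − 1 = 63
Two-sided p-value ≈ 0.6076
Since p ≈ 0.6076 > α = 0.01, fail to reject H0; the data do not provide sufficient evidence against H0.

t = 0.52, df = 63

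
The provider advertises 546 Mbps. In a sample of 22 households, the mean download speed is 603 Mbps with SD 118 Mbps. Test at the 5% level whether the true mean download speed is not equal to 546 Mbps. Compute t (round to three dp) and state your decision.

t = 2.266; reject H0

H0: μ = 546; H1: μ ≠ 546 (one-sample t-test, two-sided).
t = (x̄ − μ₀)/(s/√n) = (603 − 546)/(118/√22) = 2.266
df = n − 1 = 21
Two-sided p-value ≈ 0.0342
Since p ≈ 0.0342 < α = 0.05, reject H0; the evidence is statistically significant.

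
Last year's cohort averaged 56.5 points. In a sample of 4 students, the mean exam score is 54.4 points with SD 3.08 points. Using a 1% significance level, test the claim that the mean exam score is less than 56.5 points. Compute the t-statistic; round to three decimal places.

-1.364

H0: μ = 56.5; H1: μ < 56.5 (one-sample t-test, left-tailed).
t = (x̄ − μ₀)/(s/√n) = (54.4 − 56.5)/(3.08/√4) = -1.364
df = n − 1 = 3
p-value = P(T ≤ -1.364) ≈ 0.133
Since p ≈ 0.133 > α = 0.01, fail to reject H0; the data do not provide sufficient evidence against H0.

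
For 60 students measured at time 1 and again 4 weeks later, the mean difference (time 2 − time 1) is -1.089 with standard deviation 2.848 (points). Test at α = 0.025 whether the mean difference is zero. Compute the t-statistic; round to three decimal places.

-2.962

H0: μ_d = 0; H1: μ_d ≠ 0 (paired t-test on the differences, two-sided).
t = d̄/(s_d/√n) = -1.089/(2.848/√60) = -2.962
df = n − 1 = 59
Two-sided p-value ≈ 0.004
Since p ≈ 0.004 < α = 0.025, reject H0; the data support H1.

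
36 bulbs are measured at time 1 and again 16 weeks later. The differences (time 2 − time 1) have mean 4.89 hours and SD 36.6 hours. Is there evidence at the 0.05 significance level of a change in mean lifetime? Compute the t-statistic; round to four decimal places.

H0: μ_d = 0; H1: μ_d ≠ 0 (paired t-test on the differences, two-sided).
t = d̄/(s_d/√n) = 4.89/(36.6/√36) = 0.8016
df = n − 1 = 35
Two-sided p-value ≈ 0.428
Since p ≈ 0.428 > α = 0.05, fail to reject H0; the evidence is not statistically significant.

0.8016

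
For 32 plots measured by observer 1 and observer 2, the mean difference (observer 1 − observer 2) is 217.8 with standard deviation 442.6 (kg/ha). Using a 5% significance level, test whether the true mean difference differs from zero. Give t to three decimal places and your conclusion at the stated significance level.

t = 2.784; reject H0

H0: μ_d = 0; H1: μ_d ≠ 0 (paired t-test on the differences, two-sided).
t = d̄/(s_d/√n) = 217.8/(442.6/√32) = 2.784
df = n − 1 = 31
Two-sided p-value ≈ 0.009
Since p ≈ 0.009 < α = 0.05, reject H0; the data support H1.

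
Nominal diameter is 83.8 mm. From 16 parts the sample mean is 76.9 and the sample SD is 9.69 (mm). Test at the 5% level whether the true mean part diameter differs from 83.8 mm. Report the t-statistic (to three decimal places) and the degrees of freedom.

t = -2.848, df = 15

H0: μ = 83.8; H1: μ ≠ 83.8 (one-sample t-test, two-sided).
t = (x̄ − μ₀)/(s/√n) = (76.9 − 83.8)/(9.69/√16) = -2.848
df = n − 1 = 15
Two-sided p-value ≈ 0.0122
Since p ≈ 0.0122 < α = 0.05, reject H0; the evidence is statistically significant.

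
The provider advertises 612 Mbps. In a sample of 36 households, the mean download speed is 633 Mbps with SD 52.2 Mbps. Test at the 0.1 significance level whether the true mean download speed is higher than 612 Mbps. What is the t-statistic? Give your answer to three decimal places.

2.414

H0: μ = 612; H1: μ > 612 (one-sample t-test, right-tailed).
t = (x̄ − μ₀)/(s/√n) = (633 − 612)/(52.2/√36) = 2.414
df = n − 1 = 35
p-value = P(T ≥ 2.414) ≈ 0.0106
Since p ≈ 0.0106 < α = 0.1, reject H0; the evidence is statistically significant.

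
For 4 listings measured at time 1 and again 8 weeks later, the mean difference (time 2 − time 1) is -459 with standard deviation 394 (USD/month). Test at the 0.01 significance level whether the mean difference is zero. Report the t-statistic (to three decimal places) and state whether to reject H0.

H0: μ_d = 0; H1: μ_d ≠ 0 (paired t-test on the differences, two-sided).
t = d̄/(s_d/√n) = -459/(394/√4) = -2.330
df = n − 1 = 3
Two-sided p-value ≈ 0.102
Since p ≈ 0.102 > α = 0.01, fail to reject H0; the evidence is not statistically significant.

t = -2.330; fail to reject H0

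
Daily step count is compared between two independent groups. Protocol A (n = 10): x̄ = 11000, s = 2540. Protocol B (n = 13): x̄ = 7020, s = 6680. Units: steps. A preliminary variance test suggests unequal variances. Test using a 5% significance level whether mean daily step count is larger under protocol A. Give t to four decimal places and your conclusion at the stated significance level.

t = 1.9710; reject H0

Let group 1 = protocol A, group 2 = protocol B. H0: μ_1 = μ_2; H1: μ_1 > μ_2 (Welch's two-sample t-test, right-tailed).
t = (x̄_1 − x̄_2)/√(s_1²/n_1 + s_2²/n_2) = (11000 − 7020)/√(2540²/10 + 6680²/13) = 1.9710
Welch–Satterthwaite df ≈ 16.17
p-value = P(T ≥ 1.9710) ≈ 0.0330
Since p ≈ 0.0330 < α = 0.05, reject H0; the evidence is statistically significant.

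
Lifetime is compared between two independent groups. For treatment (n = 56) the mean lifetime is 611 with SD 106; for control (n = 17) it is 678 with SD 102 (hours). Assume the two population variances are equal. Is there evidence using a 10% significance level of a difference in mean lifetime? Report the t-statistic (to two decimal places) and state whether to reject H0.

t = -2.30; reject H0

Let group 1 = treatment, group 2 = control. H0: μ_1 = μ_2; H1: μ_1 ≠ μ_2 (two-sample pooled-variance t-test, two-sided).
s_p² = [(56−1)·106² + (17−1)·102²]/(56+17−2) = 11048.5
t = (611 − 678)/√[11048.5·(1/56 + 1/17)] = -2.30
df = n₁ + n₂ − 2 = 71
Two-sided p-value ≈ 0.0243
Since p ≈ 0.0243 < α = 0.1, reject H0; the data support H1.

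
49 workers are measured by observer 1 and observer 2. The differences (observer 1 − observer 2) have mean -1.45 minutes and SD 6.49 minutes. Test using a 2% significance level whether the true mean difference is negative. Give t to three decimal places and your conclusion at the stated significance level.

H0: μ_d = 0; H1: μ_d < 0 (paired t-test on the differences, left-tailed).
t = d̄/(s_d/√n) = -1.45/(6.49/√49) = -1.564
df = n − 1 = 48
p-value = P(T ≤ -1.564) ≈ 0.062
Since p ≈ 0.062 > α = 0.02, fail to reject H0; the data do not provide sufficient evidence against H0.

t = -1.564; fail to reject H0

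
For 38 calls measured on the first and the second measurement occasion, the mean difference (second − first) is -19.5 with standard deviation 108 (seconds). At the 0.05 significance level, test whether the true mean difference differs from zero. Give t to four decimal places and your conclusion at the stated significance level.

H0: μ_d = 0; H1: μ_d ≠ 0 (paired t-test on the differences, two-sided).
t = d̄/(s_d/√n) = -19.5/(108/√38) = -1.1130
df = n − 1 = 37
Two-sided p-value ≈ 0.2729
Since p ≈ 0.2729 > α = 0.05, fail to reject H0; the evidence is not statistically significant.

t = -1.1130; fail to reject H0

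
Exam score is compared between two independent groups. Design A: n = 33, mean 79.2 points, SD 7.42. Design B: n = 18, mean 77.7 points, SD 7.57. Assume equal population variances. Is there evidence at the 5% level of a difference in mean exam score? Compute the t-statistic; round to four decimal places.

Let group 1 = design A, group 2 = design B. H0: μ_1 = μ_2; H1: μ_1 ≠ μ_2 (two-sample pooled-variance t-test, two-sided).
s_p² = [(33−1)·7.42² + (18−1)·7.57²]/(33+18−2) = 55.8365
t = (79.2 − 77.7)/√[55.8365·(1/33 + 1/18)] = 0.6851
df = n₁ + n₂ − 2 = 49
Two-sided p-value ≈ 0.497
Since p ≈ 0.497 > α = 0.05, fail to reject H0; the evidence is not statistically significant.

0.6851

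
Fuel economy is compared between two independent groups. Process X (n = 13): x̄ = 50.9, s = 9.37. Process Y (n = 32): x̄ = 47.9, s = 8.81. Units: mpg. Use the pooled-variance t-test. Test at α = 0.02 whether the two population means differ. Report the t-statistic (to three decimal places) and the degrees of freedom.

t = 1.017, df = 43

Let group 1 = process X, group 2 = process Y. H0: μ_1 = μ_2; H1: μ_1 ≠ μ_2 (two-sample pooled-variance t-test, two-sided).
s_p² = [(13−1)·9.37² + (32−1)·8.81²]/(13+32−2) = 80.4573
t = (50.9 − 47.9)/√[80.4573·(1/13 + 1/32)] = 1.017
df = n₁ + n₂ − 2 = 43
Two-sided p-value ≈ 0.3149
Since p ≈ 0.3149 > α = 0.02, fail to reject H0; the evidence is not statistically significant.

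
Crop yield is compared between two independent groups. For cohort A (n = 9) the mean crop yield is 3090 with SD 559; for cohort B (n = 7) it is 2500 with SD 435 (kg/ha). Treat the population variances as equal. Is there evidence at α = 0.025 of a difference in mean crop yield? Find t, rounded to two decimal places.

2.30

Let group 1 = cohort A, group 2 = cohort B. H0: μ_1 = μ_2; H1: μ_1 ≠ μ_2 (two-sample pooled-variance t-test, two-sided).
s_p² = [(9−1)·559² + (7−1)·435²]/(9+7−2) = 259657
t = (3090 − 2500)/√[259657·(1/9 + 1/7)] = 2.30
df = n₁ + n₂ − 2 = 14
Two-sided p-value ≈ 0.038
Since p ≈ 0.038 > α = 0.025, fail to reject H0; the evidence is not statistically significant.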